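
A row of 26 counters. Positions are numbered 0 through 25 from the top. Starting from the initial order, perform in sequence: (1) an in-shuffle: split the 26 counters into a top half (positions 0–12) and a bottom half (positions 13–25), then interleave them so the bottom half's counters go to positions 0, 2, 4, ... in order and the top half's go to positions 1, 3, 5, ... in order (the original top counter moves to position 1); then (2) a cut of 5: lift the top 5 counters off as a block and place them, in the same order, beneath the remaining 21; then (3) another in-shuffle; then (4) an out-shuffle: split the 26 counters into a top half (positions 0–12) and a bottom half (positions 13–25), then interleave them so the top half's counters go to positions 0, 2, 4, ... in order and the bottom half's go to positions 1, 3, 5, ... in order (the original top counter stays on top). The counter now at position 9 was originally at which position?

Undo the operations in reverse order, starting from position 9:
  undo op 4 (out-shuffle, from bottom half): 9 ← 17
  undo op 3 (in-shuffle, from top half): 17 ← 8
  undo op 2 (cut 5): 8 ← 13
  undo op 1 (in-shuffle, from top half): 13 ← 6
So the counter at position 9 came from original position 6.

6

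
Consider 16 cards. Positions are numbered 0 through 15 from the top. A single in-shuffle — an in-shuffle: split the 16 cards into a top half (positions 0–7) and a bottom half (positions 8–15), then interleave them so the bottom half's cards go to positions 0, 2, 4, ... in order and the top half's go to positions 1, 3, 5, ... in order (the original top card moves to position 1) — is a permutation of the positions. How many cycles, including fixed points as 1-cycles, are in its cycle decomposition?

2

Trace each unvisited position around until it returns:
(0 1 3 7 15 14 12 8) (2 5 11 6 13 10 4 9)
2 cycles in total.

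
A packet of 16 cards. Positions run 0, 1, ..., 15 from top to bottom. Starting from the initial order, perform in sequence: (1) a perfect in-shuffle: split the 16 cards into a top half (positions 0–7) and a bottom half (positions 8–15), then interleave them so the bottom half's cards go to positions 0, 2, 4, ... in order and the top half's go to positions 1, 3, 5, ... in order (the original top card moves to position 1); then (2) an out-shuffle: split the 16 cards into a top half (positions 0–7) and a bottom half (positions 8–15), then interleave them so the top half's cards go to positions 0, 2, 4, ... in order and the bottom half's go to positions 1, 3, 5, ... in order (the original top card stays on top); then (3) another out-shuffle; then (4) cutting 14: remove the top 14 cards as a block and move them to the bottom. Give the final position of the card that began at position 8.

2

Track the card from position 8 forward through each operation:
  after op 1 (in-shuffle): 8 → 0
  after op 2 (out-shuffle): 0 → 0
  after op 3 (out-shuffle): 0 → 0
  after op 4 (cut 14): 0 → 2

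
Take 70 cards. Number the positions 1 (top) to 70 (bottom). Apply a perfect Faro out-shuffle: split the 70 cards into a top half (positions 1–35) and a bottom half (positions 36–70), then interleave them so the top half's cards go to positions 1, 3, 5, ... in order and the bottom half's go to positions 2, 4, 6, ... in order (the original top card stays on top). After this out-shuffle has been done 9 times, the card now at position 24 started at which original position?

47

Work backwards from position 24, undoing one out-shuffle at a time:
24 ← 47 ← 24 ← 47 ← 24 ← 47 ← 24 ← 47 ← 24 ← 47
So the card now at position 24 started at position 47.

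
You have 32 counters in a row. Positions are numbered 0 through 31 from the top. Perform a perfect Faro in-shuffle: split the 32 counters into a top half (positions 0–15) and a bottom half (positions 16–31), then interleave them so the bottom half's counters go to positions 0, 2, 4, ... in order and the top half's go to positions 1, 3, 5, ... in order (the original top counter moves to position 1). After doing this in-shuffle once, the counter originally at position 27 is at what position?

22

Track the counter's position through each in-shuffle:
27 → 22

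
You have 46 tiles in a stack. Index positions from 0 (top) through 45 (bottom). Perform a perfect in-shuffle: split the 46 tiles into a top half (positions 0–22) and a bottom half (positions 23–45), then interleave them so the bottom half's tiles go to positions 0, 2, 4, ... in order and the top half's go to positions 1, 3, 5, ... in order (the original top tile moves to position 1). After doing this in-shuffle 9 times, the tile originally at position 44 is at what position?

Track the tile's position through each in-shuffle:
44 → 42 → 38 → 30 → 14 → 29 → 12 → 25 → 4 → 9

9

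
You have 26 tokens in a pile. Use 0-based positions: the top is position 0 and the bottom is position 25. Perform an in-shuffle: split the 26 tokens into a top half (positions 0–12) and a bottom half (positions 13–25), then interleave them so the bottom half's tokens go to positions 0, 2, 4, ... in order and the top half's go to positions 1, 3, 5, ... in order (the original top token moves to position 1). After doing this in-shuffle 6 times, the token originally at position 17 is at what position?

17

Track the token's position through each in-shuffle:
17 → 8 → 17 → 8 → 17 → 8 → 17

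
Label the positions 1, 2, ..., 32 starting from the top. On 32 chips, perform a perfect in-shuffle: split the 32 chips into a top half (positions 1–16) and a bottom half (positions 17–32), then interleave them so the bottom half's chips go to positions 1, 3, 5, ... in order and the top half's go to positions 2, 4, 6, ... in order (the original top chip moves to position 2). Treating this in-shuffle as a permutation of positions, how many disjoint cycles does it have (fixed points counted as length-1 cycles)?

Trace each unvisited position around until it returns:
(1 2 4 8 16 32 31 29 25 17) (3 6 12 24 15 30 27 21 9 18) (5 10 20 7 14 28 23 13 26 19) (11 22)
4 cycles in total.

4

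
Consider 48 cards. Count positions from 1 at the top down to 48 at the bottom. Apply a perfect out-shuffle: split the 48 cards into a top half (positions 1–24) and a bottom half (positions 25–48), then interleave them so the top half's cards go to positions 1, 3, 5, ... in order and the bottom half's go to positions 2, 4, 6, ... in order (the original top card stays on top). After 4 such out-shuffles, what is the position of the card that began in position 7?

3

Track the card's position through each out-shuffle:
7 → 13 → 25 → 2 → 3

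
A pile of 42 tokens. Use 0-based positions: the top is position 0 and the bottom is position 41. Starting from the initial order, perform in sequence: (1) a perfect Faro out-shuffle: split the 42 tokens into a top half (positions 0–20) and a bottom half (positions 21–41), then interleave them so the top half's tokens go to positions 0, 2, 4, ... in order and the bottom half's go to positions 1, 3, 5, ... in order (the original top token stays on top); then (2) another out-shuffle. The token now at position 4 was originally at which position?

1

Undo the operations in reverse order, starting from position 4:
  undo op 2 (out-shuffle, from top half): 4 ← 2
  undo op 1 (out-shuffle, from top half): 2 ← 1
So the token at position 4 came from original position 1.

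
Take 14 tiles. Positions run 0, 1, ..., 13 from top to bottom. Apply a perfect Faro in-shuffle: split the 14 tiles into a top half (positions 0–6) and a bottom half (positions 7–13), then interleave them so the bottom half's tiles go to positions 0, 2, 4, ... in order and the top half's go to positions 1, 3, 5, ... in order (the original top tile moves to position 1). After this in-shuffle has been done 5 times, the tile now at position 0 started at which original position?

Work backwards from position 0, undoing one in-shuffle at a time:
0 ← 7 ← 3 ← 1 ← 0 ← 7
So the tile now at position 0 started at position 7.

7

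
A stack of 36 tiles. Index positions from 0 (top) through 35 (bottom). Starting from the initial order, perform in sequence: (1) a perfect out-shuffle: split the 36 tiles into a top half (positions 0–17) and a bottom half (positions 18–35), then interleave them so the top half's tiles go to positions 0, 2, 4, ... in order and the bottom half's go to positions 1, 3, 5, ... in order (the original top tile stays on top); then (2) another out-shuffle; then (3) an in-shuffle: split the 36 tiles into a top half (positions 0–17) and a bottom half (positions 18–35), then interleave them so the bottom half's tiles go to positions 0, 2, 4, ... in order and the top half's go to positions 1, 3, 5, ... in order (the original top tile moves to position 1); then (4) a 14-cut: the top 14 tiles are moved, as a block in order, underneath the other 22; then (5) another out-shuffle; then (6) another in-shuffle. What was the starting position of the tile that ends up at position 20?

8

Undo the operations in reverse order, starting from position 20:
  undo op 6 (in-shuffle, from bottom half): 20 ← 28
  undo op 5 (out-shuffle, from top half): 28 ← 14
  undo op 4 (cut 14): 14 ← 28
  undo op 3 (in-shuffle, from bottom half): 28 ← 32
  undo op 2 (out-shuffle, from top half): 32 ← 16
  undo op 1 (out-shuffle, from top half): 16 ← 8
So the tile at position 20 came from original position 8.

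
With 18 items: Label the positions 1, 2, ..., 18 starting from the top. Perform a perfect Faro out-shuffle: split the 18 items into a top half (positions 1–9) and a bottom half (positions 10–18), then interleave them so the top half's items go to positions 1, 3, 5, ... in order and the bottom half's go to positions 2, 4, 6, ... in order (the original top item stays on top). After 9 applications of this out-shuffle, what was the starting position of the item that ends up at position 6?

12

Work backwards from position 6, undoing one out-shuffle at a time:
6 ← 12 ← 15 ← 8 ← 13 ← 7 ← 4 ← 11 ← 6 ← 12
So the item now at position 6 started at position 12.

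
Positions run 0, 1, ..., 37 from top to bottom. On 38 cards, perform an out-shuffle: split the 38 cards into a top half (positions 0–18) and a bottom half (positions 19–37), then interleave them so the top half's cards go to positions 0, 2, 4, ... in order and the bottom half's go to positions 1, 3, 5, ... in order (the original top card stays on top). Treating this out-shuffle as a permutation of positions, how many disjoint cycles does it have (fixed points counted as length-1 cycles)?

Trace each unvisited position around until it returns:
(0) (1 2 4 8 16 32 ... len 36) (37)
3 cycles in total.

3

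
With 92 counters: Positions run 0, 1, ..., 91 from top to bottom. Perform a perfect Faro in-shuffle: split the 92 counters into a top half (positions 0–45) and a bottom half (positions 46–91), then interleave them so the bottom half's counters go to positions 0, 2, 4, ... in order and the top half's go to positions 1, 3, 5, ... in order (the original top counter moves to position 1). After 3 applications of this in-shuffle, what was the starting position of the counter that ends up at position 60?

Work backwards from position 60, undoing one in-shuffle at a time:
60 ← 76 ← 84 ← 88
So the counter now at position 60 started at position 88.

88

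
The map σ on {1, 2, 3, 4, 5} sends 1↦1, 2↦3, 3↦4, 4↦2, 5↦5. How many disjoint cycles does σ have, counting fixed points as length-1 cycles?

Cycle decomposition: (1) (2 3 4) (5).
3 cycles.

3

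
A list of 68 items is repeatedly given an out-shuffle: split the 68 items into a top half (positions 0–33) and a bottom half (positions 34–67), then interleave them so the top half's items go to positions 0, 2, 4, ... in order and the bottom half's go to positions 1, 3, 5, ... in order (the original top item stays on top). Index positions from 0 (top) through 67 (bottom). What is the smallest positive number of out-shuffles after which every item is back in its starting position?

The out-shuffle permutes the 68 positions with cycle lengths [1, 1, 66].
Every item is home exactly when every cycle has completed a whole number of laps, i.e. after lcm(1, 66) = 66 out-shuffles.

66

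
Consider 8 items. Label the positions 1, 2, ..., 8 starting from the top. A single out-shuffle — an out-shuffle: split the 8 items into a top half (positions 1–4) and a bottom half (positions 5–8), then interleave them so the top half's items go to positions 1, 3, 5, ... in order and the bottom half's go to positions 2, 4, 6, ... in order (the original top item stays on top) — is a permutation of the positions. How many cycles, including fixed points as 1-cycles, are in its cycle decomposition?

Trace each unvisited position around until it returns:
(1) (2 3 5) (4 7 6) (8)
4 cycles in total.

4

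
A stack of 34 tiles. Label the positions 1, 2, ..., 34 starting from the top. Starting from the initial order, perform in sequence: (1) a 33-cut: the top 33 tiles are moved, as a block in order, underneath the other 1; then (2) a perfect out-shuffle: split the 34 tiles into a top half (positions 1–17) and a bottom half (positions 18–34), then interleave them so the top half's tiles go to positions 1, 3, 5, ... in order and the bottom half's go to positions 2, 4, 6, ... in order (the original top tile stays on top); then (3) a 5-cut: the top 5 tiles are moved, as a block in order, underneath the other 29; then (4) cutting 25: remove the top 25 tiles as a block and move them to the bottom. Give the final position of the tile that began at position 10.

25

Track the tile from position 10 forward through each operation:
  after op 1 (cut 33): 10 → 11
  after op 2 (out-shuffle): 11 → 21
  after op 3 (cut 5): 21 → 16
  after op 4 (cut 25): 16 → 25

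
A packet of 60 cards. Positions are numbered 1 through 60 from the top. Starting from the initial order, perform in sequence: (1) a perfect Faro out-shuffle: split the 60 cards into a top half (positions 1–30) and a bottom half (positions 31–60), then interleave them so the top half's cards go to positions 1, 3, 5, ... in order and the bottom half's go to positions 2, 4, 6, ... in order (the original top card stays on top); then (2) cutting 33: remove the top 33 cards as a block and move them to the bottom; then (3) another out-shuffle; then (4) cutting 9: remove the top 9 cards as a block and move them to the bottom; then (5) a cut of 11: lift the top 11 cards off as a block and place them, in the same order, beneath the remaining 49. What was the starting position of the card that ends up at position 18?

Undo the operations in reverse order, starting from position 18:
  undo op 5 (cut 11): 18 ← 29
  undo op 4 (cut 9): 29 ← 38
  undo op 3 (out-shuffle, from bottom half): 38 ← 49
  undo op 2 (cut 33): 49 ← 22
  undo op 1 (out-shuffle, from bottom half): 22 ← 41
So the card at position 18 came from original position 41.

41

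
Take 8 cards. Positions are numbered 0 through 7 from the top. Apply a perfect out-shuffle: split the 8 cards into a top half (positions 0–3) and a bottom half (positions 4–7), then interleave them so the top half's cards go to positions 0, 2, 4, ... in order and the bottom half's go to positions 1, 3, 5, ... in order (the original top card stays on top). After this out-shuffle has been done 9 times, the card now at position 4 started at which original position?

Work backwards from position 4, undoing one out-shuffle at a time:
4 ← 2 ← 1 ← 4 ← 2 ← 1 ← 4 ← 2 ← 1 ← 4
So the card now at position 4 started at position 4.

4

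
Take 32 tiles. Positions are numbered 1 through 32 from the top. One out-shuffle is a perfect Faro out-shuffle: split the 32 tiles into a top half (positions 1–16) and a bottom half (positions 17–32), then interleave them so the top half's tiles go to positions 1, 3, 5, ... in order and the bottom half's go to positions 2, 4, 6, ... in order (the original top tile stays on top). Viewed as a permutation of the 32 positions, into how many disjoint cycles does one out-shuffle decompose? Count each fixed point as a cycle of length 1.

8

Trace each unvisited position around until it returns:
(1) (2 3 5 9 17) (4 7 13 25 18) (6 11 21 10 19) (8 15 29 26 20) (12 23 14 27 22) (16 31 30 28 24) (32)
8 cycles in total.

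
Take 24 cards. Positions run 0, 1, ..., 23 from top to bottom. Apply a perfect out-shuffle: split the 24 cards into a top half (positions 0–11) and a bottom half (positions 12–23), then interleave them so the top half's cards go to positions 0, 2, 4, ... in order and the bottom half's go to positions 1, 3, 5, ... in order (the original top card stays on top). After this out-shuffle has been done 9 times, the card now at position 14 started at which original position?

Work backwards from position 14, undoing one out-shuffle at a time:
14 ← 7 ← 15 ← 19 ← 21 ← 22 ← 11 ← 17 ← 20 ← 10
So the card now at position 14 started at position 10.

10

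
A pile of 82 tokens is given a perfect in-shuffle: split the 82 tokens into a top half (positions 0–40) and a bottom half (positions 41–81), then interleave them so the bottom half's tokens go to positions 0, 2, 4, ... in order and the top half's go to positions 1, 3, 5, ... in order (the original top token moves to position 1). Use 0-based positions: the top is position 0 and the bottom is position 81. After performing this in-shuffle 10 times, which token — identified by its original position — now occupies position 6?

Work backwards from position 6, undoing one in-shuffle at a time:
6 ← 44 ← 63 ← 31 ← 15 ← 7 ← 3 ← 1 ← 0 ← 41 ← 20
So the token now at position 6 started at position 20.

20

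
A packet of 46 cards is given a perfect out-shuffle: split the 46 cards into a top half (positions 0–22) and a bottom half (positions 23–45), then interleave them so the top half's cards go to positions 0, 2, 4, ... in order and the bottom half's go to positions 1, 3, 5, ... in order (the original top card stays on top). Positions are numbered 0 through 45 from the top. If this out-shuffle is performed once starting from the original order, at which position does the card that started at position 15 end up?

Track the card's position through each out-shuffle:
15 → 30

30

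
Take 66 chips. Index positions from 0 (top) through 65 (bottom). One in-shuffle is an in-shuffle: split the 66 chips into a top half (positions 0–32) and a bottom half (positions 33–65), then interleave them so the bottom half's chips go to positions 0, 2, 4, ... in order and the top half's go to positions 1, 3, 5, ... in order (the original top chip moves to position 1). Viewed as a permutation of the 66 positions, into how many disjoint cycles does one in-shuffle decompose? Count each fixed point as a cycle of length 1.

Trace each unvisited position around until it returns:
(0 1 3 7 15 31 ... len 66)
1 cycle in total.

1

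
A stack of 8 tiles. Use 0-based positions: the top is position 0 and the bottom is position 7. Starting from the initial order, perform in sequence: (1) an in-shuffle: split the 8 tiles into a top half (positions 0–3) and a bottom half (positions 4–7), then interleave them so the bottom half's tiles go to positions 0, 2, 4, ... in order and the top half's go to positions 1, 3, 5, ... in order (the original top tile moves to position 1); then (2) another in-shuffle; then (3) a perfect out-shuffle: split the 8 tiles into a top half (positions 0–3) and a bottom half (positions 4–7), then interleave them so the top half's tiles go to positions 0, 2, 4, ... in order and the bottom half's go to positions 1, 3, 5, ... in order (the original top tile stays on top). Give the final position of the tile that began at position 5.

3

Track the tile from position 5 forward through each operation:
  after op 1 (in-shuffle): 5 → 2
  after op 2 (in-shuffle): 2 → 5
  after op 3 (out-shuffle): 5 → 3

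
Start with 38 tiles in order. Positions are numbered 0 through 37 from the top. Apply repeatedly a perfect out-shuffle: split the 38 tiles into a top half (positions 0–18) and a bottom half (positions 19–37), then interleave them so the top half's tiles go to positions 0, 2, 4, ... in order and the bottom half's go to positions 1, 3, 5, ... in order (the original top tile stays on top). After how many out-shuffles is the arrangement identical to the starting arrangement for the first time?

The out-shuffle permutes the 38 positions with cycle lengths [1, 1, 36].
Every tile is home exactly when every cycle has completed a whole number of laps, i.e. after lcm(1, 36) = 36 out-shuffles.

36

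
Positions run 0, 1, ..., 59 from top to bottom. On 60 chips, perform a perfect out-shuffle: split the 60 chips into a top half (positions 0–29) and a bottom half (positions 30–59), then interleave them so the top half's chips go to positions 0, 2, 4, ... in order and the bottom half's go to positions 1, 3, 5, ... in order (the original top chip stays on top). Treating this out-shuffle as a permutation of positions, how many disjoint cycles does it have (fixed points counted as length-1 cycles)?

3

Trace each unvisited position around until it returns:
(0) (1 2 4 8 16 32 ... len 58) (59)
3 cycles in total.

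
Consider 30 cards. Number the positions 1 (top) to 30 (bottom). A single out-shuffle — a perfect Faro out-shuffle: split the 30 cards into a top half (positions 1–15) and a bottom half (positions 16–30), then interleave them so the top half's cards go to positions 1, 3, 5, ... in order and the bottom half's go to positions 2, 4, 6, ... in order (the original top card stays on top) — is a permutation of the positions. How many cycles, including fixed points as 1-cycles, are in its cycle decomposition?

Trace each unvisited position around until it returns:
(1) (2 3 5 9 17 4 ... len 28) (30)
3 cycles in total.

3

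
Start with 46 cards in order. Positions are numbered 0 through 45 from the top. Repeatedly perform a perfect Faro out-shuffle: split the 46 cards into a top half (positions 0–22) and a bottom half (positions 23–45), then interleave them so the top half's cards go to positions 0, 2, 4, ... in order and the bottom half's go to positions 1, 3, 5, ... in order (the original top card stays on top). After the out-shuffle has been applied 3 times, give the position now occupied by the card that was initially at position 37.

Track the card's position through each out-shuffle:
37 → 29 → 13 → 26

26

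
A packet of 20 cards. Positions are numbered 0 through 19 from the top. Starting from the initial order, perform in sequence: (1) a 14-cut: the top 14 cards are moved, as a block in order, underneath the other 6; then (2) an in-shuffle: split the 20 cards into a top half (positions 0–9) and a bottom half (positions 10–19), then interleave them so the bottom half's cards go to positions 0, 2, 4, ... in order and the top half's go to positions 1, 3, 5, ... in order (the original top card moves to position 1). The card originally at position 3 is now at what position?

Track the card from position 3 forward through each operation:
  after op 1 (cut 14): 3 → 9
  after op 2 (in-shuffle): 9 → 19

19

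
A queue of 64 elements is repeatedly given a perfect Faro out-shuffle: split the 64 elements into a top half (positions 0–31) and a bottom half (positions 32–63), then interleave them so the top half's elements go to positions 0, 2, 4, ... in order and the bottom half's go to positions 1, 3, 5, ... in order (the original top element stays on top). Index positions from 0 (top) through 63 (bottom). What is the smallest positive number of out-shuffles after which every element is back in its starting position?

The out-shuffle permutes the 64 positions with cycle lengths [1, 1, 2, 3, 3, 6, 6, 6, 6, 6, 6, 6, 6, 6].
Every element is home exactly when every cycle has completed a whole number of laps, i.e. after lcm(1, 2, 3, 6) = 6 out-shuffles.

6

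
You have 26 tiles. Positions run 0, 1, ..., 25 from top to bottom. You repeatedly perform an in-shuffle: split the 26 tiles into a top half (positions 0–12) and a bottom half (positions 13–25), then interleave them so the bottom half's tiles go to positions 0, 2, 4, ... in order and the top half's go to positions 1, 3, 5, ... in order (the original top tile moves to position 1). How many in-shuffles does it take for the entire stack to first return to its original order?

18

The in-shuffle permutes the 26 positions with cycle lengths [2, 6, 18].
Every tile is home exactly when every cycle has completed a whole number of laps, i.e. after lcm(2, 6, 18) = 18 in-shuffles.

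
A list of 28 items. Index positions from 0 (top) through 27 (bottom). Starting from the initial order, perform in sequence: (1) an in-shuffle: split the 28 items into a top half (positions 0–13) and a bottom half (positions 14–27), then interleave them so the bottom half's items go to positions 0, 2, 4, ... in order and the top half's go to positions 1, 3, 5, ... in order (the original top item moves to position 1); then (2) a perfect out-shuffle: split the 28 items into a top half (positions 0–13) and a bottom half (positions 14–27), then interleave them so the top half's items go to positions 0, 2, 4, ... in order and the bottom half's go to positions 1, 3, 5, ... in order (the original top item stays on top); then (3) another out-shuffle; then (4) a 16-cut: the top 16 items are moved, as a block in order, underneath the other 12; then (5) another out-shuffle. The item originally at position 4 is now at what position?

Track the item from position 4 forward through each operation:
  after op 1 (in-shuffle): 4 → 9
  after op 2 (out-shuffle): 9 → 18
  after op 3 (out-shuffle): 18 → 9
  after op 4 (cut 16): 9 → 21
  after op 5 (out-shuffle): 21 → 15

15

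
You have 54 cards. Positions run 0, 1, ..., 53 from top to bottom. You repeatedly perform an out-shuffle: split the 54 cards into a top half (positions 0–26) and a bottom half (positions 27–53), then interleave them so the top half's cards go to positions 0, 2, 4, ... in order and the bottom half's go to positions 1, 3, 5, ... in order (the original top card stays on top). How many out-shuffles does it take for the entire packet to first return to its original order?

52

The out-shuffle permutes the 54 positions with cycle lengths [1, 1, 52].
Every card is home exactly when every cycle has completed a whole number of laps, i.e. after lcm(1, 52) = 52 out-shuffles.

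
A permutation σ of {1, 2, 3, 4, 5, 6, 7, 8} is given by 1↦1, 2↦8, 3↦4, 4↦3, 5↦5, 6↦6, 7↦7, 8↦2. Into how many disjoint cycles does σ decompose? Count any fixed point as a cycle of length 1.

Cycle decomposition: (1) (2 8) (3 4) (5) (6) (7).
6 cycles.

6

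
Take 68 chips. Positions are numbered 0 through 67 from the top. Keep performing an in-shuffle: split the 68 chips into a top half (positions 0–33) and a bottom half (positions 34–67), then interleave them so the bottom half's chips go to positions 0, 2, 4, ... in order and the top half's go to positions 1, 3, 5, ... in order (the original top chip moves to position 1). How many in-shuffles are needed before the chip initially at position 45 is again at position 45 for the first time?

2

Follow position 45 under repeated in-shuffles:
45 → 22 → 45
It first returns after 2 in-shuffles.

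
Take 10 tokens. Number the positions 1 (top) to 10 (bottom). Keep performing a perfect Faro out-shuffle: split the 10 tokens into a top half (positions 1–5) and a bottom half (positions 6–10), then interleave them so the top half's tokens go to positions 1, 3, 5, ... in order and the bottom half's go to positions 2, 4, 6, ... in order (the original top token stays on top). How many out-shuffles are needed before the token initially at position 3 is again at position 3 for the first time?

Follow position 3 under repeated out-shuffles:
3 → 5 → 9 → 8 → 6 → 2 → 3
It first returns after 6 out-shuffles.

6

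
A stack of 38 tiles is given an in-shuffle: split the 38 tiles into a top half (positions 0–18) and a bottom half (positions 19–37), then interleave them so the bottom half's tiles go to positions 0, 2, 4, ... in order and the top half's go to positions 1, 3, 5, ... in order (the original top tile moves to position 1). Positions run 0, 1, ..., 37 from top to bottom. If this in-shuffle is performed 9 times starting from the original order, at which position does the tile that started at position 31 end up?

3

Track the tile's position through each in-shuffle:
31 → 24 → 10 → 21 → 4 → 9 → 19 → 0 → 1 → 3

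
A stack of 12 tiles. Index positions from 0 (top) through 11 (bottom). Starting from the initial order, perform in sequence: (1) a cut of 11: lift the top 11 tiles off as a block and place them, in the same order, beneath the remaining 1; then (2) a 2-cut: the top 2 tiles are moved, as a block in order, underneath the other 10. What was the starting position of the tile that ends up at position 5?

6

Undo the operations in reverse order, starting from position 5:
  undo op 2 (cut 2): 5 ← 7
  undo op 1 (cut 11): 7 ← 6
So the tile at position 5 came from original position 6.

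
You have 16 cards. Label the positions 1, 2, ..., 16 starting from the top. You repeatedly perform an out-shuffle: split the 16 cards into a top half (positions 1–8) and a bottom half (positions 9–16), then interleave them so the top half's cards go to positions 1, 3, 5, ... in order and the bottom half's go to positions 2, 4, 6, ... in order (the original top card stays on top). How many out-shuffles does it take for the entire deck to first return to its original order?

4

The out-shuffle permutes the 16 positions with cycle lengths [1, 1, 2, 4, 4, 4].
Every card is home exactly when every cycle has completed a whole number of laps, i.e. after lcm(1, 2, 4) = 4 out-shuffles.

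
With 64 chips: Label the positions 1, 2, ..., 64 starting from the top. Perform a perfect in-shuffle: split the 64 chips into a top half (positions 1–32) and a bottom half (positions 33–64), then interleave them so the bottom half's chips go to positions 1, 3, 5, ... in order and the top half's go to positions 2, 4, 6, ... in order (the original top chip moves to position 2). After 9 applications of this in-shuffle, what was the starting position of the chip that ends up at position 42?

11

Work backwards from position 42, undoing one in-shuffle at a time:
42 ← 21 ← 43 ← 54 ← 27 ← 46 ← 23 ← 44 ← 22 ← 11
So the chip now at position 42 started at position 11.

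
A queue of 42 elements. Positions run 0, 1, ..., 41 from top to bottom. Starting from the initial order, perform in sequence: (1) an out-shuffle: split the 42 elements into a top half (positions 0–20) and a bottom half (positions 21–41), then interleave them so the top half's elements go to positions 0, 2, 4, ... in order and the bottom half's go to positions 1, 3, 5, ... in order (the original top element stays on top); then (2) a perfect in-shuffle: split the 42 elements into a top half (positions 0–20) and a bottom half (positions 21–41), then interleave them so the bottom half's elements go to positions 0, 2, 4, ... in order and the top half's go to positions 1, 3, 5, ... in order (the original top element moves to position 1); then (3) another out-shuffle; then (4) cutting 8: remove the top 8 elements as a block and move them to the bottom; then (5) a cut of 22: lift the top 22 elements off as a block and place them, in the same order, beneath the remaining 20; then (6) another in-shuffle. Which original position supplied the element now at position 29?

Undo the operations in reverse order, starting from position 29:
  undo op 6 (in-shuffle, from top half): 29 ← 14
  undo op 5 (cut 22): 14 ← 36
  undo op 4 (cut 8): 36 ← 2
  undo op 3 (out-shuffle, from top half): 2 ← 1
  undo op 2 (in-shuffle, from top half): 1 ← 0
  undo op 1 (out-shuffle, from top half): 0 ← 0
So the element at position 29 came from original position 0.

0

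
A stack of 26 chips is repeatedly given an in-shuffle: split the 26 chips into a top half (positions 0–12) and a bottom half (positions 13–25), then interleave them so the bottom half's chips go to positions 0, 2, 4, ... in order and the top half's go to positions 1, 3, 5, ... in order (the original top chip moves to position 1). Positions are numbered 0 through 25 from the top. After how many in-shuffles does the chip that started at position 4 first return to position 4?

18

Follow position 4 under repeated in-shuffles:
4 → 9 → 19 → 12 → 25 → 24 → 22 → 18 → 10 → 21 → 16 → 6 → 13 → 0 → 1 → 3 → 7 → 15 → 4
It first returns after 18 in-shuffles.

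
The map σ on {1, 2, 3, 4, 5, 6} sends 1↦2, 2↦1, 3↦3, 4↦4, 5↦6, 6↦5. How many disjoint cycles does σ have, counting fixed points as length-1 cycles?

4

Cycle decomposition: (1 2) (3) (4) (5 6).
4 cycles.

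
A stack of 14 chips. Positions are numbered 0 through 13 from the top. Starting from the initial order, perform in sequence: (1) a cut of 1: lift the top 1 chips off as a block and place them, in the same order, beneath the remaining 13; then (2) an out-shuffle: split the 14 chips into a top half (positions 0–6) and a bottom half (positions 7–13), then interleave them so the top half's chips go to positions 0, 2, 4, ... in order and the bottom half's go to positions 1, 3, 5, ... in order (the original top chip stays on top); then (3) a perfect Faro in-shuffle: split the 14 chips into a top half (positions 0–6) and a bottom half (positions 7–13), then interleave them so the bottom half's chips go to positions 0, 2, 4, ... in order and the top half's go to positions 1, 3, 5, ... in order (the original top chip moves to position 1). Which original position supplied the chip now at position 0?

11

Undo the operations in reverse order, starting from position 0:
  undo op 3 (in-shuffle, from bottom half): 0 ← 7
  undo op 2 (out-shuffle, from bottom half): 7 ← 10
  undo op 1 (cut 1): 10 ← 11
So the chip at position 0 came from original position 11.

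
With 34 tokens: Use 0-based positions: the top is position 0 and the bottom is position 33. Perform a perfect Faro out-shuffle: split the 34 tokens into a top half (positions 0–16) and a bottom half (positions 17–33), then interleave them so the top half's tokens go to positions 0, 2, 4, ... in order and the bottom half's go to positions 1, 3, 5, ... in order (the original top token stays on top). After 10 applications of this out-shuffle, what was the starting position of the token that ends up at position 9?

9

Work backwards from position 9, undoing one out-shuffle at a time:
9 ← 21 ← 27 ← 30 ← 15 ← 24 ← 12 ← 6 ← 3 ← 18 ← 9
So the token now at position 9 started at position 9.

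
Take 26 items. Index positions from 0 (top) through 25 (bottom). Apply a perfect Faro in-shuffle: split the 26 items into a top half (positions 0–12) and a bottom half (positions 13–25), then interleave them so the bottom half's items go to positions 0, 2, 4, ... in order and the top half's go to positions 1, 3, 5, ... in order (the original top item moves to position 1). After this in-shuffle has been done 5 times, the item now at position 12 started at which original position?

Work backwards from position 12, undoing one in-shuffle at a time:
12 ← 19 ← 9 ← 4 ← 15 ← 7
So the item now at position 12 started at position 7.

7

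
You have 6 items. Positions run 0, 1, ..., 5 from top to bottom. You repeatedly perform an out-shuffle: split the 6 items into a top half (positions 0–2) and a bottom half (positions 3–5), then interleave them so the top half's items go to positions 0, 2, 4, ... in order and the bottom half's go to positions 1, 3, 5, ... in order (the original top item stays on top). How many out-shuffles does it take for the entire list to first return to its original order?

4

The out-shuffle permutes the 6 positions with cycle lengths [1, 1, 4].
Every item is home exactly when every cycle has completed a whole number of laps, i.e. after lcm(1, 4) = 4 out-shuffles.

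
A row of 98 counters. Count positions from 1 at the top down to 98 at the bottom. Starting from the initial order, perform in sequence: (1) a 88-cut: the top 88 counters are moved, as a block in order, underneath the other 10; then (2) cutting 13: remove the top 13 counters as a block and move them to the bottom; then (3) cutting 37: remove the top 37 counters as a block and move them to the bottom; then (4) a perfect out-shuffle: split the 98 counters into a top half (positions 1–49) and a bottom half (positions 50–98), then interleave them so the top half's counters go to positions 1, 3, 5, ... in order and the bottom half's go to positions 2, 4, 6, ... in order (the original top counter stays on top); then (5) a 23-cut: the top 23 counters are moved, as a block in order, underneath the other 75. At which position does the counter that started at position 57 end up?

Track the counter from position 57 forward through each operation:
  after op 1 (cut 88): 57 → 67
  after op 2 (cut 13): 67 → 54
  after op 3 (cut 37): 54 → 17
  after op 4 (out-shuffle): 17 → 33
  after op 5 (cut 23): 33 → 10

10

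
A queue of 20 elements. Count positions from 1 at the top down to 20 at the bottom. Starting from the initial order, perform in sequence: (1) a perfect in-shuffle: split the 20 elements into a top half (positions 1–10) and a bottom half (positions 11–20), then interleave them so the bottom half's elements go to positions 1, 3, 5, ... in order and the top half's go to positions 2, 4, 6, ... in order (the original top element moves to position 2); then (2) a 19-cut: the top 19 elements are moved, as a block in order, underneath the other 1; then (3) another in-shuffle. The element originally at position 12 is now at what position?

8

Track the element from position 12 forward through each operation:
  after op 1 (in-shuffle): 12 → 3
  after op 2 (cut 19): 3 → 4
  after op 3 (in-shuffle): 4 → 8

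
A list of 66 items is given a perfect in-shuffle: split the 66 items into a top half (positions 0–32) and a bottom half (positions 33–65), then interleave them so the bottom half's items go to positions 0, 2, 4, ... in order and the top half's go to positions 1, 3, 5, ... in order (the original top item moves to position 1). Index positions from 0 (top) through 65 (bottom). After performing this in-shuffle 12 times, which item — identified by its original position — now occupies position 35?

3

Work backwards from position 35, undoing one in-shuffle at a time:
35 ← 17 ← 8 ← 37 ← 18 ← 42 ← 54 ← 60 ← 63 ← 31 ← 15 ← 7 ← 3
So the item now at position 35 started at position 3.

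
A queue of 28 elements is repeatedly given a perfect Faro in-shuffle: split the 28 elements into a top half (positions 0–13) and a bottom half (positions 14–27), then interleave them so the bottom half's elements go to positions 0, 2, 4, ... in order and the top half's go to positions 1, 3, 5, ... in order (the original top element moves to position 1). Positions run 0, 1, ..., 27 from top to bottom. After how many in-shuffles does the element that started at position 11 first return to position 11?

Follow position 11 under repeated in-shuffles:
11 → 23 → 18 → 8 → 17 → 6 → 13 → 27 → ... → 11 (length 28)
It first returns after 28 in-shuffles.

28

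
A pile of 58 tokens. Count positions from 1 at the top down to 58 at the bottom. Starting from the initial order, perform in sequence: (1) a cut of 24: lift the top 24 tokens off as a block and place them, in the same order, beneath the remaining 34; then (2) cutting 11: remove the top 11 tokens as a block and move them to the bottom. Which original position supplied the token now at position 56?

Undo the operations in reverse order, starting from position 56:
  undo op 2 (cut 11): 56 ← 9
  undo op 1 (cut 24): 9 ← 33
So the token at position 56 came from original position 33.

33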